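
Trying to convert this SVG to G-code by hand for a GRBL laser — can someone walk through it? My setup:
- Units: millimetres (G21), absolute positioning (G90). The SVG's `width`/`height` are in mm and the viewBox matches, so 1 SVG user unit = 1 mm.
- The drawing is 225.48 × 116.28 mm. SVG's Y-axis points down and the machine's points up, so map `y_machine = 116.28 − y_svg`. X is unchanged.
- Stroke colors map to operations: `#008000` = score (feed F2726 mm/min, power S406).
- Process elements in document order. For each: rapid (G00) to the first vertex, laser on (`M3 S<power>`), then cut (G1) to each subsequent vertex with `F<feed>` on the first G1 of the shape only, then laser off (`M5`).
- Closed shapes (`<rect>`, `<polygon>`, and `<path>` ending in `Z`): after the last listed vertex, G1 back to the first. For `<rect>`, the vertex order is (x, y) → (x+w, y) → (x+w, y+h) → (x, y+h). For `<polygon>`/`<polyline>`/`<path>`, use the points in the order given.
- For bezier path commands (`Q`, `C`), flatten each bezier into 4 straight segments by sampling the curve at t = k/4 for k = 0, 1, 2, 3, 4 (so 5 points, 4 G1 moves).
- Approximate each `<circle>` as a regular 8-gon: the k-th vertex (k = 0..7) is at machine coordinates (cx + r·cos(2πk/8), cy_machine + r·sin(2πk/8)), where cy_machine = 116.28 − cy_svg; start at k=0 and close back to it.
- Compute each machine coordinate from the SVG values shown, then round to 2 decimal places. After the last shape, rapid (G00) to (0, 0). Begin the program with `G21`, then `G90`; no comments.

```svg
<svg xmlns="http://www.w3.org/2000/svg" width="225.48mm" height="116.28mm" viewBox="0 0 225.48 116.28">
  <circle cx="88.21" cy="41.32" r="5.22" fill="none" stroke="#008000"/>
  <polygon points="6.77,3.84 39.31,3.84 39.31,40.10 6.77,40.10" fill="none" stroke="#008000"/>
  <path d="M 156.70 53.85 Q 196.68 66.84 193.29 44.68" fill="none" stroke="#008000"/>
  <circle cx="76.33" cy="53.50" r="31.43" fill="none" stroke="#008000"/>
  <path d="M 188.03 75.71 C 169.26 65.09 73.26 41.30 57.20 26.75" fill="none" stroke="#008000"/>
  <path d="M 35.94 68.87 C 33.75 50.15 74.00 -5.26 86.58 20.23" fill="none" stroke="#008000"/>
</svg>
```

viewBox `0 0 225.48 116.28` with mm width/height → 1 unit = 1 mm. Flip: y_m = 116.28 − y_svg.

**Shape 1** — `<circle>` circle, stroke `#008000` → score (S406, F2726). Machine vertices: (93.43,74.96) → (91.90,78.65) → (88.21,80.18) → (84.52,78.65) → (82.99,74.96) → (84.52,71.27) → (88.21,69.74) → (91.90,71.27) → (93.43,74.96). Closed: final G1 returns to the first vertex.

**Shape 2** — `<polygon>` rectangle, stroke `#008000` → score (S406, F2726). Machine vertices: (6.77,112.44) → (39.31,112.44) → (39.31,76.18) → (6.77,76.18) → (6.77,112.44). Closed: final G1 returns to the first vertex.

**Shape 3** — `<path>` quadratic bezier, stroke `#008000` → score (S406, F2726). Control points (SVG): P0=(156.70,53.85), P1=(196.68,66.84), P2=(193.29,44.68); sampled at t=k/4. Machine vertices: (156.70,62.43) → (173.98,58.13) → (185.84,58.23) → (192.27,62.72) → (193.29,71.60). Open path.

**Shape 4** — `<circle>` circle, stroke `#008000` → score (S406, F2726). Machine vertices: (107.76,62.78) → (98.55,85.00) → (76.33,94.21) → (54.11,85.00) → (44.90,62.78) → (54.11,40.56) → (76.33,31.35) → (98.55,40.56) → (107.76,62.78). Closed: final G1 returns to the first vertex.

**Shape 5** — `<path>` cubic bezier, stroke `#008000` → score (S406, F2726). Control points (SVG): P0=(188.03,75.71), P1=(169.26,65.09), P2=(73.26,41.30), P3=(57.20,26.75); sampled at t=k/4. Machine vertices: (188.03,40.57) → (161.93,50.65) → (121.60,63.58) → (81.78,77.24) → (57.20,89.53). Open path.

**Shape 6** — `<path>` cubic bezier, stroke `#008000` → score (S406, F2726). Control points (SVG): P0=(35.94,68.87), P1=(33.75,50.15), P2=(74.00,-5.26), P3=(86.58,20.23); sampled at t=k/4. Machine vertices: (35.94,47.41) → (41.16,66.49) → (55.72,88.31) → (73.05,101.84) → (86.58,96.05). Open path.

G21
G90
G00 X93.43 Y74.96
M3 S406
G1 X91.90 Y78.65 F2726
G1 X88.21 Y80.18
G1 X84.52 Y78.65
G1 X82.99 Y74.96
G1 X84.52 Y71.27
G1 X88.21 Y69.74
G1 X91.90 Y71.27
G1 X93.43 Y74.96
M5
G00 X6.77 Y112.44
M3 S406
G1 X39.31 Y112.44 F2726
G1 X39.31 Y76.18
G1 X6.77 Y76.18
G1 X6.77 Y112.44
M5
G00 X156.70 Y62.43
M3 S406
G1 X173.98 Y58.13 F2726
G1 X185.84 Y58.23
G1 X192.27 Y62.72
G1 X193.29 Y71.60
M5
G00 X107.76 Y62.78
M3 S406
G1 X98.55 Y85.00 F2726
G1 X76.33 Y94.21
G1 X54.11 Y85.00
G1 X44.90 Y62.78
G1 X54.11 Y40.56
G1 X76.33 Y31.35
G1 X98.55 Y40.56
G1 X107.76 Y62.78
M5
G00 X188.03 Y40.57
M3 S406
G1 X161.93 Y50.65 F2726
G1 X121.60 Y63.58
G1 X81.78 Y77.24
G1 X57.20 Y89.53
M5
G00 X35.94 Y47.41
M3 S406
G1 X41.16 Y66.49 F2726
G1 X55.72 Y88.31
G1 X73.05 Y101.84
G1 X86.58 Y96.05
M5
G00 X0.00 Y0.00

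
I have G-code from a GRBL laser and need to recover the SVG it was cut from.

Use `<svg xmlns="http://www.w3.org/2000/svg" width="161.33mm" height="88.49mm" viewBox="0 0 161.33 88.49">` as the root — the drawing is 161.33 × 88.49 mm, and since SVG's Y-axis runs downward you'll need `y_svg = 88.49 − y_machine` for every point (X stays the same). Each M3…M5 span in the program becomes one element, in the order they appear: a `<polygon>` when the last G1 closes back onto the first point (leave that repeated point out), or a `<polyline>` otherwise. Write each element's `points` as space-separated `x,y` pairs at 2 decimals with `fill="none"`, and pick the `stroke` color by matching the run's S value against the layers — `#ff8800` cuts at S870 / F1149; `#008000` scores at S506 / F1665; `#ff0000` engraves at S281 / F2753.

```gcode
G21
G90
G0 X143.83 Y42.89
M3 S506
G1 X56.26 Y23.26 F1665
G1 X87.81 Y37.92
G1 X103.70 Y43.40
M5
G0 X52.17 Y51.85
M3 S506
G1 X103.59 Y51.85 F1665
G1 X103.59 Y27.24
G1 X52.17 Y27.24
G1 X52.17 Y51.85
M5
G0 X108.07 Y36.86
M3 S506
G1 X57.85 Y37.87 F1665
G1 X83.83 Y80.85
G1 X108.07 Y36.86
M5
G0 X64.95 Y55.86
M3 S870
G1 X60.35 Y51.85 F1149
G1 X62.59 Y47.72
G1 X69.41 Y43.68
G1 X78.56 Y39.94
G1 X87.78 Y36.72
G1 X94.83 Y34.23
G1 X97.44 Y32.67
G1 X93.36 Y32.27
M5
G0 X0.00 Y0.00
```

<svg xmlns="http://www.w3.org/2000/svg" width="161.33mm" height="88.49mm" viewBox="0 0 161.33 88.49">
  <polyline points="143.83,45.60 56.26,65.23 87.81,50.57 103.70,45.09" fill="none" stroke="#008000"/>
  <polygon points="52.17,36.64 103.59,36.64 103.59,61.25 52.17,61.25" fill="none" stroke="#008000"/>
  <polygon points="108.07,51.63 57.85,50.62 83.83,7.64" fill="none" stroke="#008000"/>
  <polyline points="64.95,32.63 60.35,36.64 62.59,40.77 69.41,44.81 78.56,48.55 87.78,51.77 94.83,54.26 97.44,55.82 93.36,56.22" fill="none" stroke="#ff8800"/>
</svg>

Each laser-on run becomes one SVG element. Flip Y back into SVG space with y_svg = 88.49 − y_machine.

Run 1: the run's S506 means `#008000` (score). The run is open, so emit a `<polyline>` with points (Y-flipped): 143.83,45.60 56.26,65.23 87.81,50.57 103.70,45.09.

Run 2: power S506 maps to stroke `#008000` (score). The run returns to its start, so emit a `<polygon>` with points (Y-flipped): 52.17,36.64 103.59,36.64 103.59,61.25 52.17,61.25.

Run 3: S506 ⇒ score layer `#008000`. The run returns to its start, so emit a `<polygon>` with points (Y-flipped): 108.07,51.63 57.85,50.62 83.83,7.64.

Run 4: S870 ⇒ cut layer `#ff8800`. The run is open, so emit a `<polyline>` with points (Y-flipped): 64.95,32.63 60.35,36.64 62.59,40.77 69.41,44.81 78.56,48.55 87.78,51.77 94.83,54.26 97.44,55.82 93.36,56.22.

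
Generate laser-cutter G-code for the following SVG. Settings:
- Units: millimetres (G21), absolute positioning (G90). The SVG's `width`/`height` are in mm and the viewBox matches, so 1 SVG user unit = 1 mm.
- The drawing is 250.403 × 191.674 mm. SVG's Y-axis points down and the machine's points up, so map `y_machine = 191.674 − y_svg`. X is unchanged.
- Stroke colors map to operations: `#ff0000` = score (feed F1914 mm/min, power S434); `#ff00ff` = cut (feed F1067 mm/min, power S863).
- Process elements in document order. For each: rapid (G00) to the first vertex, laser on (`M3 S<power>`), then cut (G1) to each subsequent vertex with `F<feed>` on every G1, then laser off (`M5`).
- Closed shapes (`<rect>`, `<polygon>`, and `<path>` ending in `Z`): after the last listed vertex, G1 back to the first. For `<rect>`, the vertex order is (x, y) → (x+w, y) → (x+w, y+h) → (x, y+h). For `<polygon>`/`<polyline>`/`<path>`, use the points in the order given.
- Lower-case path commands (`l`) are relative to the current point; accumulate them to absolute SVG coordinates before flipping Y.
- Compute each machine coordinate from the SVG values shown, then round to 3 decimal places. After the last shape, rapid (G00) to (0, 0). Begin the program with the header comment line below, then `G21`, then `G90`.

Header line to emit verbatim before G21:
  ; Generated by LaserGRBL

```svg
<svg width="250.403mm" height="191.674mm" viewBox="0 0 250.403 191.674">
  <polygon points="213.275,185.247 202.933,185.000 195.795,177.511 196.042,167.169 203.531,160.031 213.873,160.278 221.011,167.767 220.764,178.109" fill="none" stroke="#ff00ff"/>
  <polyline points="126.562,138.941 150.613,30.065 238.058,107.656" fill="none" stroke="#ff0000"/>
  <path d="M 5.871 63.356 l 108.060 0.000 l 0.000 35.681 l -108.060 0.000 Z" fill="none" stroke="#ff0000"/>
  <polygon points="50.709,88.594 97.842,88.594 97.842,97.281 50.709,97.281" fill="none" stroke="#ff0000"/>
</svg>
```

1 u = 1 mm; y_m = 191.674 − y.

[1] `<polygon>` regular polygon, #ff00ff→cut S863 F1067: (213.275,6.427) → (202.933,6.674) → (195.795,14.163) → (196.042,24.505) → (203.531,31.643) → (213.873,31.396) → (221.011,23.907) → (220.764,13.565) → (213.275,6.427) (closed)

[2] `<polyline>` open polyline, #ff0000→score S434 F1914: (126.562,52.733) → (150.613,161.609) → (238.058,84.018)

[3] `<path>` rectangle, #ff0000→score S434 F1914: (5.871,128.318) → (113.931,128.318) → (113.931,92.637) → (5.871,92.637) → (5.871,128.318) (closed)

[4] `<polygon>` rectangle, #ff0000→score S434 F1914: (50.709,103.080) → (97.842,103.080) → (97.842,94.393) → (50.709,94.393) → (50.709,103.080) (closed)

; Generated by LaserGRBL
G21
G90
G00 X213.275 Y6.427
M3 S863
G1 X202.933 Y6.674 F1067
G1 X195.795 Y14.163 F1067
G1 X196.042 Y24.505 F1067
G1 X203.531 Y31.643 F1067
G1 X213.873 Y31.396 F1067
G1 X221.011 Y23.907 F1067
G1 X220.764 Y13.565 F1067
G1 X213.275 Y6.427 F1067
M5
G00 X126.562 Y52.733
M3 S434
G1 X150.613 Y161.609 F1914
G1 X238.058 Y84.018 F1914
M5
G00 X5.871 Y128.318
M3 S434
G1 X113.931 Y128.318 F1914
G1 X113.931 Y92.637 F1914
G1 X5.871 Y92.637 F1914
G1 X5.871 Y128.318 F1914
M5
G00 X50.709 Y103.080
M3 S434
G1 X97.842 Y103.080 F1914
G1 X97.842 Y94.393 F1914
G1 X50.709 Y94.393 F1914
G1 X50.709 Y103.080 F1914
M5
G00 X0.000 Y0.000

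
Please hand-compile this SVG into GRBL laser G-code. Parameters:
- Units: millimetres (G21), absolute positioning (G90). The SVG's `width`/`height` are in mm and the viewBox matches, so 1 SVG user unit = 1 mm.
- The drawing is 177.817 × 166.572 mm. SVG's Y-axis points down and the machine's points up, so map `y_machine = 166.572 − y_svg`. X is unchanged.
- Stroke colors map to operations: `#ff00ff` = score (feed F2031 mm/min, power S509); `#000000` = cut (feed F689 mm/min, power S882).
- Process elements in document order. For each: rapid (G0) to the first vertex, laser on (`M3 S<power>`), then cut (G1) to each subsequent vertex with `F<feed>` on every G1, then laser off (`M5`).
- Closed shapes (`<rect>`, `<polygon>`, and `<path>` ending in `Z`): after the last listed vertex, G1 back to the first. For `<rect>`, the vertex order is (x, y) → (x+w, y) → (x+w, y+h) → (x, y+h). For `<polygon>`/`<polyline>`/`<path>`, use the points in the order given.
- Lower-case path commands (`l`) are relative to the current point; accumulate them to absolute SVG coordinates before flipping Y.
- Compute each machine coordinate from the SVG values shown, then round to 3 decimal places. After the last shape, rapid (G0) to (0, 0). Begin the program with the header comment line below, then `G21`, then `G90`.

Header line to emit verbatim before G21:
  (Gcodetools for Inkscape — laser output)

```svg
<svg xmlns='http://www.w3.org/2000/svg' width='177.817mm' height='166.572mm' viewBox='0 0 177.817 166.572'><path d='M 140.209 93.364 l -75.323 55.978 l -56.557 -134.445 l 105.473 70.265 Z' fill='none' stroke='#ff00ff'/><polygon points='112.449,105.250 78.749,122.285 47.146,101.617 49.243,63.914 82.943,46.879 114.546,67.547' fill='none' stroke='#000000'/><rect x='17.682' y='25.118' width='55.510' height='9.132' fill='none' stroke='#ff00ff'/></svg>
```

(Gcodetools for Inkscape — laser output)
G21
G90
G0 X140.209 Y73.208
M3 S509
G1 X64.886 Y17.230 F2031
G1 X8.329 Y151.675 F2031
G1 X113.802 Y81.410 F2031
G1 X140.209 Y73.208 F2031
M5
G0 X112.449 Y61.322
M3 S882
G1 X78.749 Y44.287 F689
G1 X47.146 Y64.955 F689
G1 X49.243 Y102.658 F689
G1 X82.943 Y119.693 F689
G1 X114.546 Y99.025 F689
G1 X112.449 Y61.322 F689
M5
G0 X17.682 Y141.454
M3 S509
G1 X73.192 Y141.454 F2031
G1 X73.192 Y132.322 F2031
G1 X17.682 Y132.322 F2031
G1 X17.682 Y141.454 F2031
M5
G0 X0.000 Y0.000

Since the viewBox matches the mm dimensions, user units are millimetres directly. The only transform is the Y-flip y_m = 166.572 − y_svg.

Shape 1 is a closed polygon drawn with `<path>`. Its stroke #ff00ff means score at S509, F2031. After flipping Y the toolpath is (140.209,73.208) → (64.886,17.230) → (8.329,151.675) → (113.802,81.410) → (140.209,73.208), returning to the start.

Shape 2 is a regular polygon drawn with `<polygon>`. Its stroke #000000 means cut at S882, F689. After flipping Y the toolpath is (112.449,61.322) → (78.749,44.287) → (47.146,64.955) → (49.243,102.658) → (82.943,119.693) → (114.546,99.025) → (112.449,61.322), returning to the start.

Shape 3 is a rectangle drawn with `<rect>`. Its stroke #ff00ff means score at S509, F2031. After flipping Y the toolpath is (17.682,141.454) → (73.192,141.454) → (73.192,132.322) → (17.682,132.322) → (17.682,141.454), returning to the start.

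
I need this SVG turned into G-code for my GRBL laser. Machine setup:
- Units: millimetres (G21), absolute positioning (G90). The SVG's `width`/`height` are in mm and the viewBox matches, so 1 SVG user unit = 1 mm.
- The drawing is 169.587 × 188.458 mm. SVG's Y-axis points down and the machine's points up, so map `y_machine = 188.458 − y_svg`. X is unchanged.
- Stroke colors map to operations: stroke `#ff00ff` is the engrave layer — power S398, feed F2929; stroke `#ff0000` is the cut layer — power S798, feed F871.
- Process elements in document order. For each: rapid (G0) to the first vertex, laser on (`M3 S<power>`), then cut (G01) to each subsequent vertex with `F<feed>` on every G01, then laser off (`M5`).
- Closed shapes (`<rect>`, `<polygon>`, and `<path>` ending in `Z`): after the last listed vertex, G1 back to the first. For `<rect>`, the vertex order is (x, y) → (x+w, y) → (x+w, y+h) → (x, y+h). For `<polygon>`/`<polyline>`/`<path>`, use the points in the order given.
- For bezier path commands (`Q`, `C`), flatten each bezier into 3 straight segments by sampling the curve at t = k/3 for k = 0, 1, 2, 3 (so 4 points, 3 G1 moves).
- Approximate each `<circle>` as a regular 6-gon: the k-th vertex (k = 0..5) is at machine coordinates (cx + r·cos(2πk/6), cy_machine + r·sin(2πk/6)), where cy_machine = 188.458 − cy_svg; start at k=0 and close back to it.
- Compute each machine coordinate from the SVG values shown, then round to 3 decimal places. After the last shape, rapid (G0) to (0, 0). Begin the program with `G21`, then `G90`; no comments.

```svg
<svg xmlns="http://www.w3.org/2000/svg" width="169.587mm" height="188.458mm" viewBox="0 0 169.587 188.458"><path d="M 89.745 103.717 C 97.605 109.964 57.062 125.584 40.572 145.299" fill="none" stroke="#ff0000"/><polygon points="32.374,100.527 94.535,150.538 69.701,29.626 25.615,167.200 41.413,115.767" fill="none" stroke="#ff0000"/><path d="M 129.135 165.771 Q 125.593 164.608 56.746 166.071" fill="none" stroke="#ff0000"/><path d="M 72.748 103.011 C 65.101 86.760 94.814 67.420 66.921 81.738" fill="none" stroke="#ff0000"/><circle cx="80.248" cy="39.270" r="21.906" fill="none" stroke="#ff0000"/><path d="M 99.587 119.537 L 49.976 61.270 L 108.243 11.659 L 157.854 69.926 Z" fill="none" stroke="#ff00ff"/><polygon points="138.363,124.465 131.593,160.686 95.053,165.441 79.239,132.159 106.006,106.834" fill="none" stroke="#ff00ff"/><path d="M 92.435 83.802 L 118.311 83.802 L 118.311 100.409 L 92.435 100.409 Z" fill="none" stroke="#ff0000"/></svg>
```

1 u = 1 mm; y_m = 188.458 − y.

[1] `<path>` cubic bezier, #ff0000→cut S798 F871: (89.745,84.741) → (84.154,75.565) → (62.396,61.314) → (40.572,43.159)

[2] `<polygon>` closed polygon, #ff0000→cut S798 F871: (32.374,87.931) → (94.535,37.920) → (69.701,158.832) → (25.615,21.258) → (41.413,72.691) → (32.374,87.931) (closed)

[3] `<path>` quadratic bezier, #ff0000→cut S798 F871: (129.135,22.687) → (119.518,23.171) → (95.388,23.071) → (56.746,22.387)

[4] `<path>` cubic bezier, #ff0000→cut S798 F871: (72.748,85.447) → (74.037,101.367) → (79.129,111.180) → (66.921,106.720)

[5] `<circle>` circle, #ff0000→cut S798 F871: (102.154,149.188) → (91.201,168.159) → (69.295,168.159) → (58.342,149.188) → (69.295,130.217) → (91.201,130.217) → (102.154,149.188) (closed)

[6] `<path>` regular polygon, #ff00ff→engrave S398 F2929: (99.587,68.921) → (49.976,127.188) → (108.243,176.799) → (157.854,118.532) → (99.587,68.921) (closed)

[7] `<polygon>` regular polygon, #ff00ff→engrave S398 F2929: (138.363,63.993) → (131.593,27.772) → (95.053,23.017) → (79.239,56.299) → (106.006,81.624) → (138.363,63.993) (closed)

[8] `<path>` rectangle, #ff0000→cut S798 F871: (92.435,104.656) → (118.311,104.656) → (118.311,88.049) → (92.435,88.049) → (92.435,104.656) (closed)

G21
G90
G0 X89.745 Y84.741
M3 S798
G01 X84.154 Y75.565 F871
G01 X62.396 Y61.314 F871
G01 X40.572 Y43.159 F871
M5
G0 X32.374 Y87.931
M3 S798
G01 X94.535 Y37.920 F871
G01 X69.701 Y158.832 F871
G01 X25.615 Y21.258 F871
G01 X41.413 Y72.691 F871
G01 X32.374 Y87.931 F871
M5
G0 X129.135 Y22.687
M3 S798
G01 X119.518 Y23.171 F871
G01 X95.388 Y23.071 F871
G01 X56.746 Y22.387 F871
M5
G0 X72.748 Y85.447
M3 S798
G01 X74.037 Y101.367 F871
G01 X79.129 Y111.180 F871
G01 X66.921 Y106.720 F871
M5
G0 X102.154 Y149.188
M3 S798
G01 X91.201 Y168.159 F871
G01 X69.295 Y168.159 F871
G01 X58.342 Y149.188 F871
G01 X69.295 Y130.217 F871
G01 X91.201 Y130.217 F871
G01 X102.154 Y149.188 F871
M5
G0 X99.587 Y68.921
M3 S398
G01 X49.976 Y127.188 F2929
G01 X108.243 Y176.799 F2929
G01 X157.854 Y118.532 F2929
G01 X99.587 Y68.921 F2929
M5
G0 X138.363 Y63.993
M3 S398
G01 X131.593 Y27.772 F2929
G01 X95.053 Y23.017 F2929
G01 X79.239 Y56.299 F2929
G01 X106.006 Y81.624 F2929
G01 X138.363 Y63.993 F2929
M5
G0 X92.435 Y104.656
M3 S798
G01 X118.311 Y104.656 F871
G01 X118.311 Y88.049 F871
G01 X92.435 Y88.049 F871
G01 X92.435 Y104.656 F871
M5
G0 X0.000 Y0.000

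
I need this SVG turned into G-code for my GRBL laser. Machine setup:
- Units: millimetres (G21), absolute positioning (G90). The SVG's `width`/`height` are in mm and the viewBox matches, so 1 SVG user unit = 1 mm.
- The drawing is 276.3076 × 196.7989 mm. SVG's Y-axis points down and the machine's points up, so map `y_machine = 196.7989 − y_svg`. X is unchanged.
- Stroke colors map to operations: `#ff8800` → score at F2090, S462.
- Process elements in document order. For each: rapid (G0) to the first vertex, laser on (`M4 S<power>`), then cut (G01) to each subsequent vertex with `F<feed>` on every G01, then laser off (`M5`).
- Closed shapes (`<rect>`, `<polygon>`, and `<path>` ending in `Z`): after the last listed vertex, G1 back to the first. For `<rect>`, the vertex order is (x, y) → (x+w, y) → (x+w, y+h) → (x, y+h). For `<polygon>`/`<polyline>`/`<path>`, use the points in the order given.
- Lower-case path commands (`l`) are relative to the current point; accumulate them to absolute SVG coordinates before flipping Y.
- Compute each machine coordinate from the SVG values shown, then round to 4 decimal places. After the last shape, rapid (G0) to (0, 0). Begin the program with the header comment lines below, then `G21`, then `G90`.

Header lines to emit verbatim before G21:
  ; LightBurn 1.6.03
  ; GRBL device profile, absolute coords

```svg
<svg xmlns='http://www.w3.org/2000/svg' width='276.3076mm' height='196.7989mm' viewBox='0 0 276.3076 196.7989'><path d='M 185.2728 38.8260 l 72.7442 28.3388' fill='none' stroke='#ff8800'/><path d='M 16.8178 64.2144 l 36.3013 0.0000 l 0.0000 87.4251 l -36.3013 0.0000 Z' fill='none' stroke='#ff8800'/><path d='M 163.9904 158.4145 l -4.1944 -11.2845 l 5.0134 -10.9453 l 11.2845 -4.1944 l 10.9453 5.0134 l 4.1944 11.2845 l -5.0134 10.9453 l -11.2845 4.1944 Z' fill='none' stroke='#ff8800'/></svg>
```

; LightBurn 1.6.03
; GRBL device profile, absolute coords
G21
G90
G0 X185.2728 Y157.9729
M4 S462
G01 X258.0170 Y129.6341 F2090
M5
G0 X16.8178 Y132.5845
M4 S462
G01 X53.1191 Y132.5845 F2090
G01 X53.1191 Y45.1594 F2090
G01 X16.8178 Y45.1594 F2090
G01 X16.8178 Y132.5845 F2090
M5
G0 X163.9904 Y38.3844
M4 S462
G01 X159.7960 Y49.6689 F2090
G01 X164.8094 Y60.6142 F2090
G01 X176.0939 Y64.8086 F2090
G01 X187.0392 Y59.7952 F2090
G01 X191.2336 Y48.5107 F2090
G01 X186.2202 Y37.5654 F2090
G01 X174.9357 Y33.3710 F2090
G01 X163.9904 Y38.3844 F2090
M5
G0 X0.0000 Y0.0000

1 u = 1 mm; y_m = 196.7989 − y.

[1] `<path>` line segment, #ff8800→score S462 F2090: (185.2728,157.9729) → (258.0170,129.6341)

[2] `<path>` rectangle, #ff8800→score S462 F2090: (16.8178,132.5845) → (53.1191,132.5845) → (53.1191,45.1594) → (16.8178,45.1594) → (16.8178,132.5845) (closed)

[3] `<path>` regular polygon, #ff8800→score S462 F2090: (163.9904,38.3844) → (159.7960,49.6689) → (164.8094,60.6142) → (176.0939,64.8086) → (187.0392,59.7952) → (191.2336,48.5107) → (186.2202,37.5654) → (174.9357,33.3710) → (163.9904,38.3844) (closed)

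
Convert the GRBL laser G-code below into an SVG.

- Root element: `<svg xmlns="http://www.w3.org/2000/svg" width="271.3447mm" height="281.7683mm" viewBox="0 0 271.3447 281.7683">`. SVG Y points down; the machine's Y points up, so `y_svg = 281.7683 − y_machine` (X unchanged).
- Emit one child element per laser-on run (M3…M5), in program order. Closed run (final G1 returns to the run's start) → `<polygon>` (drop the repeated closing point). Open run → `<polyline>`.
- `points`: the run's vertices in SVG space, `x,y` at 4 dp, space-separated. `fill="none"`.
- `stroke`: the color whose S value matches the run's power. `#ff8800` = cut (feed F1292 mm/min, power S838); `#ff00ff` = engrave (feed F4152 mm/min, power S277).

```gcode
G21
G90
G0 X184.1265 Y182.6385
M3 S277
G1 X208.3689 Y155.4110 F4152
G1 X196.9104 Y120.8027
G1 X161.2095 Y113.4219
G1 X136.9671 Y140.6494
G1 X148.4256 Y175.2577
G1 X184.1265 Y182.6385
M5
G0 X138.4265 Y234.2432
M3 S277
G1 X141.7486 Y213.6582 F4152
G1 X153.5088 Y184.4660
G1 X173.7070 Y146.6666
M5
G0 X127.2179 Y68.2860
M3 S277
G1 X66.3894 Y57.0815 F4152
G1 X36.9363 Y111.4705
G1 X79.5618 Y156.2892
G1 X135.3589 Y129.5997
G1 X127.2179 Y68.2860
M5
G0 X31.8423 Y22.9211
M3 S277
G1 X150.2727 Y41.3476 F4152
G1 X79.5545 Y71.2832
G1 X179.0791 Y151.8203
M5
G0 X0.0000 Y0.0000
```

<svg xmlns="http://www.w3.org/2000/svg" width="271.3447mm" height="281.7683mm" viewBox="0 0 271.3447 281.7683">
  <polygon points="184.1265,99.1298 208.3689,126.3573 196.9104,160.9656 161.2095,168.3464 136.9671,141.1189 148.4256,106.5106" fill="none" stroke="#ff00ff"/>
  <polyline points="138.4265,47.5251 141.7486,68.1101 153.5088,97.3023 173.7070,135.1017" fill="none" stroke="#ff00ff"/>
  <polygon points="127.2179,213.4823 66.3894,224.6868 36.9363,170.2978 79.5618,125.4791 135.3589,152.1686" fill="none" stroke="#ff00ff"/>
  <polyline points="31.8423,258.8472 150.2727,240.4207 79.5545,210.4851 179.0791,129.9480" fill="none" stroke="#ff00ff"/>
</svg>

Machine Y-up, SVG Y-down with viewBox height 281.7683, so y_svg = 281.7683 − y_machine; X carries over. Every run uses S277, so all elements get stroke `#ff00ff` (engrave).

Run 1: The run returns to its start, so emit a `<polygon>` with points (Y-flipped): 184.1265,99.1298 208.3689,126.3573 196.9104,160.9656 161.2095,168.3464 136.9671,141.1189 148.4256,106.5106.

Run 2: The run is open, so emit a `<polyline>` with points (Y-flipped): 138.4265,47.5251 141.7486,68.1101 153.5088,97.3023 173.7070,135.1017.

Run 3: The run returns to its start, so emit a `<polygon>` with points (Y-flipped): 127.2179,213.4823 66.3894,224.6868 36.9363,170.2978 79.5618,125.4791 135.3589,152.1686.

Run 4: The run is open, so emit a `<polyline>` with points (Y-flipped): 31.8423,258.8472 150.2727,240.4207 79.5545,210.4851 179.0791,129.9480.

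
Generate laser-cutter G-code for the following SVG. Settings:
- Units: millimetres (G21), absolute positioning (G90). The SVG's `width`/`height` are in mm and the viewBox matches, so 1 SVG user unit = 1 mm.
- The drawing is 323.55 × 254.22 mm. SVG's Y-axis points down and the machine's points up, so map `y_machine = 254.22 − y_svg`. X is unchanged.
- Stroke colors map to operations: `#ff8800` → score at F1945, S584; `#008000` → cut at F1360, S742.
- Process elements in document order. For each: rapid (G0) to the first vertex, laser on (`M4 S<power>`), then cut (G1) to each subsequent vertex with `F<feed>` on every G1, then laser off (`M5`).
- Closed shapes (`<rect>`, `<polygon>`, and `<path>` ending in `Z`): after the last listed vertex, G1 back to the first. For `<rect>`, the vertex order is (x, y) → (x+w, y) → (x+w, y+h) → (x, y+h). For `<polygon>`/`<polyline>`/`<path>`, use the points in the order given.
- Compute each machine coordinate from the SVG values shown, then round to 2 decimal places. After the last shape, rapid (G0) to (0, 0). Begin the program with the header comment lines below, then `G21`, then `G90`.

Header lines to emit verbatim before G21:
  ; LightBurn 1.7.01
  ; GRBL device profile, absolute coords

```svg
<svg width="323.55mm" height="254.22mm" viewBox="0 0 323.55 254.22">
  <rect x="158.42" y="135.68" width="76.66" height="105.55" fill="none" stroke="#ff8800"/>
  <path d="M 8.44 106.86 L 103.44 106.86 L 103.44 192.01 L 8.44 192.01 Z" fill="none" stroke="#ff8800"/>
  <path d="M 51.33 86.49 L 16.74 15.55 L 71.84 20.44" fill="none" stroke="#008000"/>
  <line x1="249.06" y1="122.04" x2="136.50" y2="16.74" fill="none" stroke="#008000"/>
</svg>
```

1 u = 1 mm; y_m = 254.22 − y.

[1] `<rect>` rectangle, #ff8800→score S584 F1945: (158.42,118.54) → (235.08,118.54) → (235.08,12.99) → (158.42,12.99) → (158.42,118.54) (closed)

[2] `<path>` rectangle, #ff8800→score S584 F1945: (8.44,147.36) → (103.44,147.36) → (103.44,62.21) → (8.44,62.21) → (8.44,147.36) (closed)

[3] `<path>` open polyline, #008000→cut S742 F1360: (51.33,167.73) → (16.74,238.67) → (71.84,233.78)

[4] `<line>` line segment, #008000→cut S742 F1360: (249.06,132.18) → (136.50,237.48)

; LightBurn 1.7.01
; GRBL device profile, absolute coords
G21
G90
G0 X158.42 Y118.54
M4 S584
G1 X235.08 Y118.54 F1945
G1 X235.08 Y12.99 F1945
G1 X158.42 Y12.99 F1945
G1 X158.42 Y118.54 F1945
M5
G0 X8.44 Y147.36
M4 S584
G1 X103.44 Y147.36 F1945
G1 X103.44 Y62.21 F1945
G1 X8.44 Y62.21 F1945
G1 X8.44 Y147.36 F1945
M5
G0 X51.33 Y167.73
M4 S742
G1 X16.74 Y238.67 F1360
G1 X71.84 Y233.78 F1360
M5
G0 X249.06 Y132.18
M4 S742
G1 X136.50 Y237.48 F1360
M5
G0 X0.00 Y0.00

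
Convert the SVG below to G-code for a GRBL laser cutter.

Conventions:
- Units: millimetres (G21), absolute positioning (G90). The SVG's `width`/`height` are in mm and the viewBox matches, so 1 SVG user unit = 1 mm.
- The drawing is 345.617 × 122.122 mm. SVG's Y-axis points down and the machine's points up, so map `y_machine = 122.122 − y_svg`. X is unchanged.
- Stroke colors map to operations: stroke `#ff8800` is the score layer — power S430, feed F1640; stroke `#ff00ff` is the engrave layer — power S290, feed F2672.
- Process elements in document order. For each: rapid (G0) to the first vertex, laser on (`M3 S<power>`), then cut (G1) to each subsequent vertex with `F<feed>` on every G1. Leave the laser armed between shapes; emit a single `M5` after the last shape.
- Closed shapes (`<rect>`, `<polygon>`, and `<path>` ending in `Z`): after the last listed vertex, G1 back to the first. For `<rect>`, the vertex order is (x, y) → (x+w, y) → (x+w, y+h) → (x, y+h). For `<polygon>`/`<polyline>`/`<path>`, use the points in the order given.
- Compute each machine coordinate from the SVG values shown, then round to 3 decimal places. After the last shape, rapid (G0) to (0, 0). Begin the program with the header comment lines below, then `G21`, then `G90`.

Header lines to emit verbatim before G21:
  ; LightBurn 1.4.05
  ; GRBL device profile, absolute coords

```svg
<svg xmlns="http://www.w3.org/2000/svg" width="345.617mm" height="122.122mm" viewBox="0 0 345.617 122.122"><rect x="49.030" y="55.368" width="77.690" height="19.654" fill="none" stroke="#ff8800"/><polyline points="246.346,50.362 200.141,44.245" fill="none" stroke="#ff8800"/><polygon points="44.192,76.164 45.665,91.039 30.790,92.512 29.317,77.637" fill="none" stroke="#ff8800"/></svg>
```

1 u = 1 mm; y_m = 122.122 − y.

[1] `<rect>` rectangle, #ff8800→score S430 F1640: (49.030,66.754) → (126.720,66.754) → (126.720,47.100) → (49.030,47.100) → (49.030,66.754) (closed)

[2] `<polyline>` line segment, #ff8800→score S430 F1640: (246.346,71.760) → (200.141,77.877)

[3] `<polygon>` regular polygon, #ff8800→score S430 F1640: (44.192,45.958) → (45.665,31.083) → (30.790,29.610) → (29.317,44.485) → (44.192,45.958) (closed)

; LightBurn 1.4.05
; GRBL device profile, absolute coords
G21
G90
G0 X49.030 Y66.754
M3 S430
G1 X126.720 Y66.754 F1640
G1 X126.720 Y47.100 F1640
G1 X49.030 Y47.100 F1640
G1 X49.030 Y66.754 F1640
G0 X246.346 Y71.760
M3 S430
G1 X200.141 Y77.877 F1640
G0 X44.192 Y45.958
M3 S430
G1 X45.665 Y31.083 F1640
G1 X30.790 Y29.610 F1640
G1 X29.317 Y44.485 F1640
G1 X44.192 Y45.958 F1640
M5
G0 X0.000 Y0.000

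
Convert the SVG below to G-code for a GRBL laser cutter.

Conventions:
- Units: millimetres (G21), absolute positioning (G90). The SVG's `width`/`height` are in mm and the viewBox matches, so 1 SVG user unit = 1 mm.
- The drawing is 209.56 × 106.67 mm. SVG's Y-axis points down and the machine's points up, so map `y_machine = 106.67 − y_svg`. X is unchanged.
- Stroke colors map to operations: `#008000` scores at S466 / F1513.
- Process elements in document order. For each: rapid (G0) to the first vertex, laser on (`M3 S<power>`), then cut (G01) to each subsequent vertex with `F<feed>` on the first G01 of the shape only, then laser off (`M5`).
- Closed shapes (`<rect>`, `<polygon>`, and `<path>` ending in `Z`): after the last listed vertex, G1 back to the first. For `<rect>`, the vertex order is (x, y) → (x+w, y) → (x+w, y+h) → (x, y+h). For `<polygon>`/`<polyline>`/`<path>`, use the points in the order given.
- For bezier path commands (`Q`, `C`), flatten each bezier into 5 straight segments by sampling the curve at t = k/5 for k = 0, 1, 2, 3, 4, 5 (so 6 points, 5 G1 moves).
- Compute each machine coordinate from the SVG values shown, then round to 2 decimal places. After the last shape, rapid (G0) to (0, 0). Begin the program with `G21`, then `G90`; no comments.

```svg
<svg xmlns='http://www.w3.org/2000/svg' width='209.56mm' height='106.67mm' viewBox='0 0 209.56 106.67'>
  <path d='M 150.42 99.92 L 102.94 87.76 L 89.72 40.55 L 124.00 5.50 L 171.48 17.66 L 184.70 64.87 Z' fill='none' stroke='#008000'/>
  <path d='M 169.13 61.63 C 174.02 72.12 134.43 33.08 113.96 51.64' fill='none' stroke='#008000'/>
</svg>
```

G21
G90
G0 X150.42 Y6.75
M3 S466
G01 X102.94 Y18.91 F1513
G01 X89.72 Y66.12
G01 X124.00 Y101.17
G01 X171.48 Y89.01
G01 X184.70 Y41.80
G01 X150.42 Y6.75
M5
G0 X169.13 Y45.04
M3 S466
G01 X167.24 Y43.83 F1513
G01 X157.72 Y49.37
G01 X143.63 Y56.51
G01 X128.03 Y60.11
G01 X113.96 Y55.03
M5
G0 X0.00 Y0.00

Since the viewBox matches the mm dimensions, user units are millimetres directly. The only transform is the Y-flip y_m = 106.67 − y_svg.

Shape 1 is a regular polygon drawn with `<path>`. Its stroke #008000 means score at S466, F1513. After flipping Y the toolpath is (150.42,6.75) → (102.94,18.91) → (89.72,66.12) → (124.00,101.17) → (171.48,89.01) → (184.70,41.80) → (150.42,6.75), returning to the start.

Shape 2 is a cubic bezier drawn with `<path>`. Its stroke #008000 means score at S466, F1513. After flipping Y the toolpath is (169.13,45.04) → (167.24,43.83) → (157.72,49.37) → (143.63,56.51) → (128.03,60.11) → (113.96,55.03).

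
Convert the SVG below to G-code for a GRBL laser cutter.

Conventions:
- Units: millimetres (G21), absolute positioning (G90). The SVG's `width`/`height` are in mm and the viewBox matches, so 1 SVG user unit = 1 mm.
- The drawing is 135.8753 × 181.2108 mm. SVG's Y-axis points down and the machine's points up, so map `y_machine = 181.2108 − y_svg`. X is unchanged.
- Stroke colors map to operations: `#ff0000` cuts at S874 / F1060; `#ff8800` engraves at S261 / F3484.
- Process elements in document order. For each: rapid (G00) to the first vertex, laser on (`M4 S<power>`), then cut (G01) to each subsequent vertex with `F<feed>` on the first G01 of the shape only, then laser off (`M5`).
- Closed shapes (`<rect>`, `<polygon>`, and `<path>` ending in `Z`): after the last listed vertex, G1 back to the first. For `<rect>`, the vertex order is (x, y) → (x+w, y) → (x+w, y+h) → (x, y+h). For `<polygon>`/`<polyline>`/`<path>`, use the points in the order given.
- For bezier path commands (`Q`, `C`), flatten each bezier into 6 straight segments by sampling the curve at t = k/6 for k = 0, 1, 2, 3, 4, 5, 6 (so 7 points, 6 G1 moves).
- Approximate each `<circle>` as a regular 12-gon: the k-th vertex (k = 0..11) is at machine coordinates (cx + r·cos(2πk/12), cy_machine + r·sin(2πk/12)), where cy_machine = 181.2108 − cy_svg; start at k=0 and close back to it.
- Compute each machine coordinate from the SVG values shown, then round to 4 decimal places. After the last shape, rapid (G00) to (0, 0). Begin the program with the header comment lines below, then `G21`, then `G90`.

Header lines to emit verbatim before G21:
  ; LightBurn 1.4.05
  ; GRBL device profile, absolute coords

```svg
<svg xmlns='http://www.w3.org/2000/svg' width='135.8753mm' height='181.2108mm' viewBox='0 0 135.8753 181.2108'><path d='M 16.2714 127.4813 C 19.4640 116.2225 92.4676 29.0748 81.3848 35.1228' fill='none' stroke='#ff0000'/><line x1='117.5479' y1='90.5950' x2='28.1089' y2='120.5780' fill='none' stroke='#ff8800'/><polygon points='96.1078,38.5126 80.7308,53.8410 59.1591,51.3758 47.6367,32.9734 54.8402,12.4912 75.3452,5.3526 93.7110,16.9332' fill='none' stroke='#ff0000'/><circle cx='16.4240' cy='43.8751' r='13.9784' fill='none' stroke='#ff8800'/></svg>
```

; LightBurn 1.4.05
; GRBL device profile, absolute coords
G21
G90
G00 X16.2714 Y53.7295
M4 S874
G01 X22.9728 Y64.9002 F1060
G01 X37.0344 Y84.0222
G01 X54.1814 Y106.3988
G01 X70.1387 Y127.3332
G01 X80.6315 Y142.1285
G01 X81.3848 Y146.0880
M5
G00 X117.5479 Y90.6158
M4 S261
G01 X28.1089 Y60.6328 F3484
M5
G00 X96.1078 Y142.6982
M4 S874
G01 X80.7308 Y127.3698 F1060
G01 X59.1591 Y129.8350
G01 X47.6367 Y148.2374
G01 X54.8402 Y168.7196
G01 X75.3452 Y175.8582
G01 X93.7110 Y164.2776
G01 X96.1078 Y142.6982
M5
G00 X30.4024 Y137.3357
M4 S261
G01 X28.5296 Y144.3249 F3484
G01 X23.4132 Y149.4413
G01 X16.4240 Y151.3141
G01 X9.4348 Y149.4413
G01 X4.3184 Y144.3249
G01 X2.4456 Y137.3357
G01 X4.3184 Y130.3465
G01 X9.4348 Y125.2301
G01 X16.4240 Y123.3573
G01 X23.4132 Y125.2301
G01 X28.5296 Y130.3465
G01 X30.4024 Y137.3357
M5
G00 X0.0000 Y0.0000

1 u = 1 mm; y_m = 181.2108 − y.

[1] `<path>` cubic bezier, #ff0000→cut S874 F1060: (16.2714,53.7295) → (22.9728,64.9002) → (37.0344,84.0222) → (54.1814,106.3988) → (70.1387,127.3332) → (80.6315,142.1285) → (81.3848,146.0880)

[2] `<line>` line segment, #ff8800→engrave S261 F3484: (117.5479,90.6158) → (28.1089,60.6328)

[3] `<polygon>` regular polygon, #ff0000→cut S874 F1060: (96.1078,142.6982) → (80.7308,127.3698) → (59.1591,129.8350) → (47.6367,148.2374) → (54.8402,168.7196) → (75.3452,175.8582) → (93.7110,164.2776) → (96.1078,142.6982) (closed)

[4] `<circle>` circle, #ff8800→engrave S261 F3484: (30.4024,137.3357) → (28.5296,144.3249) → (23.4132,149.4413) → (16.4240,151.3141) → (9.4348,149.4413) → (4.3184,144.3249) → (2.4456,137.3357) → (4.3184,130.3465) → (9.4348,125.2301) → (16.4240,123.3573) → (23.4132,125.2301) → (28.5296,130.3465) → (30.4024,137.3357) (closed)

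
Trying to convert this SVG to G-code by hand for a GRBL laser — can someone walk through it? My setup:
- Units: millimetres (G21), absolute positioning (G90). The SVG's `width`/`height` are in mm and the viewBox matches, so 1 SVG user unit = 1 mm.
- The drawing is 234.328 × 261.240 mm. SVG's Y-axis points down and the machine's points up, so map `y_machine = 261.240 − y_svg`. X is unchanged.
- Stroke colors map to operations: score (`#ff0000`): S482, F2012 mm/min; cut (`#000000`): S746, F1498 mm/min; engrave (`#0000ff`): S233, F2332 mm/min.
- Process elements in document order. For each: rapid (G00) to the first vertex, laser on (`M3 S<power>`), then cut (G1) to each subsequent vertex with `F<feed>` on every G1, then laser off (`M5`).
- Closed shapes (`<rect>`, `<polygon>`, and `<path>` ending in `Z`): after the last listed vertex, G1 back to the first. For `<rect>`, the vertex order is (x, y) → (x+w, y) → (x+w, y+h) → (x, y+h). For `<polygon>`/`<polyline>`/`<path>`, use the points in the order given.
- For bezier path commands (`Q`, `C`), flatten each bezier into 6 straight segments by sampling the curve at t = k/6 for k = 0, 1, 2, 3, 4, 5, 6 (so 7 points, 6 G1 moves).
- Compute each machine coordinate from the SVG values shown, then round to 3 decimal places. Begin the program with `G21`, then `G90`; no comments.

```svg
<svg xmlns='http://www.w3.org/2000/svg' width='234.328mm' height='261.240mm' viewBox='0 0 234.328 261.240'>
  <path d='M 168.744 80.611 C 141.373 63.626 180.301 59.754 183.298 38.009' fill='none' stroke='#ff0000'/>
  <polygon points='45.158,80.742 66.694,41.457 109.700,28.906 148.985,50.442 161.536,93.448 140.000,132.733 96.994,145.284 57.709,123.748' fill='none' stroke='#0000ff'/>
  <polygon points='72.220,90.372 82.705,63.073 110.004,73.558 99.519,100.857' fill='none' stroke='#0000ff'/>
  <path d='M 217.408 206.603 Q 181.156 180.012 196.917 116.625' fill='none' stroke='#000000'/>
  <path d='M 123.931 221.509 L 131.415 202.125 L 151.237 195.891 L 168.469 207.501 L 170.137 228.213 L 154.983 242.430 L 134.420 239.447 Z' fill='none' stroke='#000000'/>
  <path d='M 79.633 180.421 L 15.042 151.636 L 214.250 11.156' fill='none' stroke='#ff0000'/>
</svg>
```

viewBox `0 0 234.328 261.240` with mm width/height → 1 unit = 1 mm. Flip: y_m = 261.240 − y_svg.

**Shape 1** — `<path>` cubic bezier, stroke `#ff0000` → score (S482, F2012). Control points (SVG): P0=(168.744,80.611), P1=(141.373,63.626), P2=(180.301,59.754), P3=(183.298,38.009); sampled at t=k/6. Machine vertices: (168.744,180.629) → (160.110,188.172) → (159.686,194.391) → (164.633,200.145) → (172.110,206.296) → (179.279,213.704) → (183.298,223.231). Open path.

**Shape 2** — `<polygon>` regular polygon, stroke `#0000ff` → engrave (S233, F2332). Machine vertices: (45.158,180.498) → (66.694,219.783) → (109.700,232.334) → (148.985,210.798) → (161.536,167.792) → (140.000,128.507) → (96.994,115.956) → (57.709,137.492) → (45.158,180.498). Closed: final G1 returns to the first vertex.

**Shape 3** — `<polygon>` regular polygon, stroke `#0000ff` → engrave (S233, F2332). Machine vertices: (72.220,170.868) → (82.705,198.167) → (110.004,187.682) → (99.519,160.383) → (72.220,170.868). Closed: final G1 returns to the first vertex.

**Shape 4** — `<path>` quadratic bezier, stroke `#000000` → cut (S746, F1498). Control points (SVG): P0=(217.408,206.603), P1=(181.156,180.012), P2=(196.917,116.625); sampled at t=k/6. Machine vertices: (217.408,54.637) → (206.769,64.523) → (199.019,76.453) → (194.159,90.427) → (192.189,106.445) → (193.108,124.508) → (196.917,144.615). Open path.

**Shape 5** — `<path>` regular polygon, stroke `#000000` → cut (S746, F1498). Machine vertices: (123.931,39.731) → (131.415,59.115) → (151.237,65.349) → (168.469,53.739) → (170.137,33.027) → (154.983,18.810) → (134.420,21.793) → (123.931,39.731). Closed: final G1 returns to the first vertex.

**Shape 6** — `<path>` open polyline, stroke `#ff0000` → score (S482, F2012). Machine vertices: (79.633,80.819) → (15.042,109.604) → (214.250,250.084). Open path.

G21
G90
G00 X168.744 Y180.629
M3 S482
G1 X160.110 Y188.172 F2012
G1 X159.686 Y194.391 F2012
G1 X164.633 Y200.145 F2012
G1 X172.110 Y206.296 F2012
G1 X179.279 Y213.704 F2012
G1 X183.298 Y223.231 F2012
M5
G00 X45.158 Y180.498
M3 S233
G1 X66.694 Y219.783 F2332
G1 X109.700 Y232.334 F2332
G1 X148.985 Y210.798 F2332
G1 X161.536 Y167.792 F2332
G1 X140.000 Y128.507 F2332
G1 X96.994 Y115.956 F2332
G1 X57.709 Y137.492 F2332
G1 X45.158 Y180.498 F2332
M5
G00 X72.220 Y170.868
M3 S233
G1 X82.705 Y198.167 F2332
G1 X110.004 Y187.682 F2332
G1 X99.519 Y160.383 F2332
G1 X72.220 Y170.868 F2332
M5
G00 X217.408 Y54.637
M3 S746
G1 X206.769 Y64.523 F1498
G1 X199.019 Y76.453 F1498
G1 X194.159 Y90.427 F1498
G1 X192.189 Y106.445 F1498
G1 X193.108 Y124.508 F1498
G1 X196.917 Y144.615 F1498
M5
G00 X123.931 Y39.731
M3 S746
G1 X131.415 Y59.115 F1498
G1 X151.237 Y65.349 F1498
G1 X168.469 Y53.739 F1498
G1 X170.137 Y33.027 F1498
G1 X154.983 Y18.810 F1498
G1 X134.420 Y21.793 F1498
G1 X123.931 Y39.731 F1498
M5
G00 X79.633 Y80.819
M3 S482
G1 X15.042 Y109.604 F2012
G1 X214.250 Y250.084 F2012
M5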